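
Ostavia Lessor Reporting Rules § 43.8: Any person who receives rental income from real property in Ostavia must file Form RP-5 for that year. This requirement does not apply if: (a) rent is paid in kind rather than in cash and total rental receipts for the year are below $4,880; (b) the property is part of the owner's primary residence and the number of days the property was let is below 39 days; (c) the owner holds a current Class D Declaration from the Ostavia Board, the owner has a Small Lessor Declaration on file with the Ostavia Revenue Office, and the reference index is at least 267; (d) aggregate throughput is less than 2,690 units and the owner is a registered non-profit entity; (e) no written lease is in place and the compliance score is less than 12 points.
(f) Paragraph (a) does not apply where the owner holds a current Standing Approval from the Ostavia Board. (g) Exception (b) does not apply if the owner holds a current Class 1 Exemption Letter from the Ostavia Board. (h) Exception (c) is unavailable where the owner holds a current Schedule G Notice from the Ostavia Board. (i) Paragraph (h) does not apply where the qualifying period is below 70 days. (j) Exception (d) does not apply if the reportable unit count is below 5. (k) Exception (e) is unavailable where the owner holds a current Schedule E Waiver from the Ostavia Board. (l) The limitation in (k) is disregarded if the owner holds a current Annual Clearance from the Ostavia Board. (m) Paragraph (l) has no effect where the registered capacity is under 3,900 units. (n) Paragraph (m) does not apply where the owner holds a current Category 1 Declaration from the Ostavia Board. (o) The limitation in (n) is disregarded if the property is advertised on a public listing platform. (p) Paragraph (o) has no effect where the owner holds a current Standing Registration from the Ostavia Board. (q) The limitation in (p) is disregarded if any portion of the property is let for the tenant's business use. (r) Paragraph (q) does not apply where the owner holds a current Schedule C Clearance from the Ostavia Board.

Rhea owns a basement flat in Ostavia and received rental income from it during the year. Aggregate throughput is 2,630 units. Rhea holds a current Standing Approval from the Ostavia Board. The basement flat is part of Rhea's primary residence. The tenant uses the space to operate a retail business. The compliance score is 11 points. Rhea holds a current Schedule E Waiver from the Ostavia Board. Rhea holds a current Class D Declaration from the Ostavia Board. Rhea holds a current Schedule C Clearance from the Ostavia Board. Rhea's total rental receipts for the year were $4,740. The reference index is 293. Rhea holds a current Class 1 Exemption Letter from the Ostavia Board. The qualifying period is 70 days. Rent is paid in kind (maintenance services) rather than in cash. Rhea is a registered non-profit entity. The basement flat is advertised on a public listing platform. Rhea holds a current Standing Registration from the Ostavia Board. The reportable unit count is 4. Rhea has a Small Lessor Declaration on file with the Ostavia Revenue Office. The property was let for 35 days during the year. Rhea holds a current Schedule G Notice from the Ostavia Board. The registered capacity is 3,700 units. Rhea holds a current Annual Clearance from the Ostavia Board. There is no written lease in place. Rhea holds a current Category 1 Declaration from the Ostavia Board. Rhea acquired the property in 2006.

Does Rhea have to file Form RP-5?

Exception (a)'s conditions are all satisfied: rent is paid in kind; total rental receipts for the year are $4,740, below the $4,880 limit. But: (f) operates against (a): a current Standing Approval is held. Exception (a) does not apply.
Exception (b): the basement flat is part of the primary residence; the number of days the property was let is 35 days, below the 39 days limit — every condition holds. But: (g) operates against (b): a current Class 1 Exemption Letter is held. Exception (b) does not apply.
Exception (c): a current Class D Declaration is held; a Small Lessor Declaration is on file; the reference index is 293, meeting the 267 threshold — every condition holds. Turning to paragraphs (h)–(i): (h) operates — a current Schedule G Notice is held. (i) is inapplicable (the qualifying period is 70 days, not below 70 days), so (h) stands. So (c) is unavailable.
Exception (d)'s conditions are all satisfied: aggregate throughput is 2,630 units, less than the 2,690 units limit; Rhea is a registered non-profit. But applying paragraph (j): (j) is triggered — the reportable unit count is 4, below the 5 limit. So (d) is unavailable.
Exception (e) is satisfied on its face — there is no written lease; the compliance score is 11 points, less than the 12 points limit. As to paragraphs (k)–(r): (k) operates (a current Schedule E Waiver is held), but is displaced by (l): (l) applies — a current Annual Clearance is held. (m) would limit (l) — the registered capacity is 3,700 units, under the 3,900 units limit — but (n) sets (m) aside: (n) operates against (m): a current Category 1 Declaration is held. (o) would limit (n) — the property is publicly advertised — but (p) sets (o) aside: (p) operates against (o): a current Standing Registration is held. (q) would limit (p) — the space is let for business use — but (r) sets (q) aside: (r) is triggered — a current Schedule C Clearance is held. (e) remains available.

No — exception (e) applies; Rhea is not required to file Form RP-5.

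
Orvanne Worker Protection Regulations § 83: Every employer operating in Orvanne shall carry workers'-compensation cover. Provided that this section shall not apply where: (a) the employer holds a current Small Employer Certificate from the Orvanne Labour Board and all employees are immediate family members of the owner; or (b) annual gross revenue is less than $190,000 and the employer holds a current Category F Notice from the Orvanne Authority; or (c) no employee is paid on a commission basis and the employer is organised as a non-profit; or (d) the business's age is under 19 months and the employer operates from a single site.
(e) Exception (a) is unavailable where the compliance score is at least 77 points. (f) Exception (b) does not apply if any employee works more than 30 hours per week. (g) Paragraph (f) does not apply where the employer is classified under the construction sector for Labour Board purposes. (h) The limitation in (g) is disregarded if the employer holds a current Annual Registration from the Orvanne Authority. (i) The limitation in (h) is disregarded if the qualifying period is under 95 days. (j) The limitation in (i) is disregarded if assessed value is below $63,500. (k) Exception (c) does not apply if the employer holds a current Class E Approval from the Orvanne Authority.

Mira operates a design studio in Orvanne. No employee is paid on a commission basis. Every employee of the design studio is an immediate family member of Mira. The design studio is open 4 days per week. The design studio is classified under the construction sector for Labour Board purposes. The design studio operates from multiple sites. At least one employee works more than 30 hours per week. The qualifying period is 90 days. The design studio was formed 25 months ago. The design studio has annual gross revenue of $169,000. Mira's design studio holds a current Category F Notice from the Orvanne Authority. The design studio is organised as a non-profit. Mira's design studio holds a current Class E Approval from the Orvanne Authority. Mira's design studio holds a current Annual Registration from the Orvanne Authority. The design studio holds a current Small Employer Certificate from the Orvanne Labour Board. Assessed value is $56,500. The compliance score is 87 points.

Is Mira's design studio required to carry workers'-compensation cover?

Yes — Mira's design studio must carry workers'-compensation cover.

All of (a)'s requirements are met (a current Small Employer Certificate is held; every employee is an immediate family member). However, paragraph (e) must be considered: (e) operates — the compliance score is 87 points, meeting the 77 points threshold. (a) is therefore removed.
Exception (b) is satisfied on its face — annual gross revenue is $169,000, less than the $190,000 limit; a current Category F Notice is held. Turning to paragraphs (f)–(j): (f) operates against (b): at least one employee exceeds 30 hours/week. (g) applies (the design studio is classified under the construction sector), but yields to (h): (h) operates against (g): a current Annual Registration is held. (i) applies (the qualifying period is 90 days, under the 95 days limit), but is displaced by (j): (j) operates against (i): assessed value is $56,500, below the $63,500 limit. (b) is therefore removed.
Exception (c)'s conditions are all satisfied: no employee is paid on commission; the employer is a non-profit. However, paragraph (k) must be considered: (k) applies — a current Class E Approval is held. So (c) is unavailable.
Exception (d) fails — the business's age is 25 months, not under 19 months.
No exception is made out. Mira's design studio falls within the general rule.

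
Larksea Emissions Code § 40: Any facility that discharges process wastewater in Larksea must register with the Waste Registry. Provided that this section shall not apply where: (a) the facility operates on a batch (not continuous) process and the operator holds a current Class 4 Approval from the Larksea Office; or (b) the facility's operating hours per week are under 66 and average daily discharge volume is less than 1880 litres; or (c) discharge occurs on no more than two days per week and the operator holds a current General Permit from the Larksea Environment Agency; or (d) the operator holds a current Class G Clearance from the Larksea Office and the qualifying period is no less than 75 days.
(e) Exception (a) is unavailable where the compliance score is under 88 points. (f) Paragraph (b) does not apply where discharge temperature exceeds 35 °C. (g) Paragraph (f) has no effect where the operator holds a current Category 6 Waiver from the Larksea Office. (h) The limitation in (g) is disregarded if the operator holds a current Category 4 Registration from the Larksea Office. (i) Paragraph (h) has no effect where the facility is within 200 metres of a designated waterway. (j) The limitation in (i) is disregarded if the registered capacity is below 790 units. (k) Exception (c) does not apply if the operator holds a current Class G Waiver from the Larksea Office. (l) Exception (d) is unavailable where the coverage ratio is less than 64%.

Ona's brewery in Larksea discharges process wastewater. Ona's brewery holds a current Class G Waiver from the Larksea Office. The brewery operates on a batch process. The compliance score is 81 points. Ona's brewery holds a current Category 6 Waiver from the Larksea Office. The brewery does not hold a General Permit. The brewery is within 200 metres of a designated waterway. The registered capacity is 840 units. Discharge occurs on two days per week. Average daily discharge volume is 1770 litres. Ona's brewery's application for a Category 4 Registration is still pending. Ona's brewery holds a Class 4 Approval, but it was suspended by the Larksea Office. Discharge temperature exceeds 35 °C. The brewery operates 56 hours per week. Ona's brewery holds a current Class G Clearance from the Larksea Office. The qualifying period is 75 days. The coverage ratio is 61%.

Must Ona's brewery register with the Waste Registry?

Exception (a) does not apply: no current Class 4 Approval is held.
Exception (b)'s conditions are all satisfied: the facility's operating hours per week are 56, under the 66 limit; average daily discharge volume is 1770 litres, less than the 1880 litres limit. Under paragraphs (f)–(j): (f) is engaged (discharge temperature exceeds 35 °C), but yields to (g): (g) operates against (f): a current Category 6 Waiver is held. (h) is inapplicable (the Category 4 Registration is not current), so (g) stands. (b) remains available.
Exception (c) requires that the operator holds a current General Permit from the Larksea Environment Agency; but no General Permit is held, so (c) is unavailable.
Exception (d): a current Class G Clearance is held; the qualifying period is 75 days, meeting the 75 days threshold — every condition holds. Turning to paragraph (l): (l) is triggered — the coverage ratio is 61%, less than the 64% limit. Exception (d) does not apply.

No — exception (b) applies; Ona's brewery is not required to register with the Waste Registry.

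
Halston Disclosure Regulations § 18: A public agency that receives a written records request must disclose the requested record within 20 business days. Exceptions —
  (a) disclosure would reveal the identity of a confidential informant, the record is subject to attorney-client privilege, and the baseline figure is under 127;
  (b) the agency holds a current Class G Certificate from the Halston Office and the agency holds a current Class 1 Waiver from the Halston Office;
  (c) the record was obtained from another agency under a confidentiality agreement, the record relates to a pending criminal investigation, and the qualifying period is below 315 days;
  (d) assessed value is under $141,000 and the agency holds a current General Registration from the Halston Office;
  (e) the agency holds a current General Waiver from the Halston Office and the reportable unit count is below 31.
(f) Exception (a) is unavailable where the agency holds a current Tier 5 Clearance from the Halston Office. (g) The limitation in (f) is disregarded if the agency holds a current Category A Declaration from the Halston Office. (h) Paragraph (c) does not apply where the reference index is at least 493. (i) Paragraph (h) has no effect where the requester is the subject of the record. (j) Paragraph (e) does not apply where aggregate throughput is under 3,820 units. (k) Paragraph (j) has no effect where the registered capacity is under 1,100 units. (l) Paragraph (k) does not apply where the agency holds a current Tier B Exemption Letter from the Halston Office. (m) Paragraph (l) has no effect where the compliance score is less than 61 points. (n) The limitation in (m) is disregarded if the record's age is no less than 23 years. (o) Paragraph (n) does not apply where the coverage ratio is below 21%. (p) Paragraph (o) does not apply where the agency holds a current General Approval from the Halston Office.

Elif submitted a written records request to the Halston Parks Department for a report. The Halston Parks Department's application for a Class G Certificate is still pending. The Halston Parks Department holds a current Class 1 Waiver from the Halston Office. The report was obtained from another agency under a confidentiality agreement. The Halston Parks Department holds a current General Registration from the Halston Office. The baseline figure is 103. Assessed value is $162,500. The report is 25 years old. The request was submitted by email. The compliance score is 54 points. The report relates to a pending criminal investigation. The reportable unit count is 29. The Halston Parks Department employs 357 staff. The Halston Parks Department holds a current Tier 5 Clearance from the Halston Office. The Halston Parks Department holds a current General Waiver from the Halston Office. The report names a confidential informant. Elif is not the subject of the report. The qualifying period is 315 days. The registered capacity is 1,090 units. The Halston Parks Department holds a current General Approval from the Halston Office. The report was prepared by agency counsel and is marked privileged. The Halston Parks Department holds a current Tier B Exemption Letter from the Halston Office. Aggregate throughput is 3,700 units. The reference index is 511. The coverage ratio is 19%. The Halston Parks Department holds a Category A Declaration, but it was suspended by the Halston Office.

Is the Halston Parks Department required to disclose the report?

Yes — the Halston Parks Department must disclose the report.

All of (a)'s requirements are met (the report names a confidential informant; the report is privileged; the baseline figure is 103, under the 127 limit). But: (f) applies — a current Tier 5 Clearance is held. (g) does not operate here (no current Category A Declaration is held), so (f) stands. (a) is therefore removed.
Exception (b) requires that the agency holds a current Class G Certificate from the Halston Office; but no current Class G Certificate is held, so (b) is unavailable.
Exception (c) does not apply: the qualifying period is 315 days, not below 315 days.
Exception (d) requires that assessed value is under $141,000; but assessed value is $162,500, not under $141,000, so (d) is unavailable.
Exception (e)'s conditions are all satisfied: a current General Waiver is held; the reportable unit count is 29, below the 31 limit. Turning to paragraphs (j)–(p): (j) operates — aggregate throughput is 3,700 units, under the 3,820 units limit. (k) operates (the registered capacity is 1,090 units, under the 1,100 units limit), but is overridden by (l): (l) operates — a current Tier B Exemption Letter is held. (m) is triggered (the compliance score is 54 points, less than the 61 points limit), but is set aside by (n): (n) operates — the record's age is 25 years, meeting the 23 years threshold. (o) applies (the coverage ratio is 19%, below the 21% limit), but is itself disapplied by (p): (p) is triggered — a current General Approval is held. Exception (e) does not apply.
No exception applies. The general rule governs.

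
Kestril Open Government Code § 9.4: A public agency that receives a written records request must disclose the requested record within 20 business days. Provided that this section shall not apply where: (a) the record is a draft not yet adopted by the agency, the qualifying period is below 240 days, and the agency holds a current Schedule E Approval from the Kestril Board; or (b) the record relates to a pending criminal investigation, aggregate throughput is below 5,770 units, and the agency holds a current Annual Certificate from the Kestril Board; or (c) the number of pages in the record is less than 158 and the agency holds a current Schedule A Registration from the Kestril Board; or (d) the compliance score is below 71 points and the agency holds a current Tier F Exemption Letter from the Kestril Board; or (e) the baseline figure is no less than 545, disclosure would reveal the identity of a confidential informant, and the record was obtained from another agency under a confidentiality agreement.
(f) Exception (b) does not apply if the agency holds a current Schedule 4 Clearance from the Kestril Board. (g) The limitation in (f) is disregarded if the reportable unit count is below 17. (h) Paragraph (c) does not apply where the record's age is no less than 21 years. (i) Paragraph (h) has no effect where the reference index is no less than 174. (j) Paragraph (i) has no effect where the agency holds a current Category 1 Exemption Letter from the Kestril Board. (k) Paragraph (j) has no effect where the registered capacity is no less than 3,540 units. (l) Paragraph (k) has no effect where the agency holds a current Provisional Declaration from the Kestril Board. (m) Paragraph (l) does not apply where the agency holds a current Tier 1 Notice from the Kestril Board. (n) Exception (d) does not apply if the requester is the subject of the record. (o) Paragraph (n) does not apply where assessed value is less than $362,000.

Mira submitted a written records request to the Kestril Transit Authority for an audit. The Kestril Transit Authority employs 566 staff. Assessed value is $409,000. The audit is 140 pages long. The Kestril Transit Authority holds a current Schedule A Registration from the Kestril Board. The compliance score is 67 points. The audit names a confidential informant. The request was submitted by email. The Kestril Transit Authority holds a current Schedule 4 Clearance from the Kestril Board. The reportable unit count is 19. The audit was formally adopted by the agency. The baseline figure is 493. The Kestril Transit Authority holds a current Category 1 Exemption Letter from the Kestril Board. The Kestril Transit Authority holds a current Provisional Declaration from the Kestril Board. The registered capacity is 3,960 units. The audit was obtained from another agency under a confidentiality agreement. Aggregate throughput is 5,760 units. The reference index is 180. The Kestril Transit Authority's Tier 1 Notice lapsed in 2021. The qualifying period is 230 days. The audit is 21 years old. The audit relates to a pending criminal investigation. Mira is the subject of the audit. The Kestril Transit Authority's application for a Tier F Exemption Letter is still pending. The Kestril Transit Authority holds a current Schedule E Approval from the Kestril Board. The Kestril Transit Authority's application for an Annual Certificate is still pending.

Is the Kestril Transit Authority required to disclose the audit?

Exception (a) requires that the record is a draft not yet adopted by the agency; but the audit has been formally adopted, so (a) is unavailable.
Exception (b) does not apply: no current Annual Certificate is held.
Exception (c) is satisfied on its face — the number of pages in the record is 140, less than the 158 limit; a current Schedule A Registration is held. But: (h) operates against (c): the record's age is 21 years, meeting the 21 years threshold. (i) would limit (h) — the reference index is 180, meeting the 174 threshold — but (j) sets (i) aside: (j) operates against (i): a current Category 1 Exemption Letter is held. (k) is triggered (the registered capacity is 3,960 units, meeting the 3,540 units threshold), but is set aside by (l): (l) is triggered — a current Provisional Declaration is held. (m), which would lift (l), is inapplicable — no current Tier 1 Notice is held. Exception (c) does not apply.
Exception (d) fails — the Tier F Exemption Letter is not current.
Exception (e) does not apply: the baseline figure is 493, short of 545.
No exception displaces § 9.4.

Yes — the Kestril Transit Authority must disclose the audit.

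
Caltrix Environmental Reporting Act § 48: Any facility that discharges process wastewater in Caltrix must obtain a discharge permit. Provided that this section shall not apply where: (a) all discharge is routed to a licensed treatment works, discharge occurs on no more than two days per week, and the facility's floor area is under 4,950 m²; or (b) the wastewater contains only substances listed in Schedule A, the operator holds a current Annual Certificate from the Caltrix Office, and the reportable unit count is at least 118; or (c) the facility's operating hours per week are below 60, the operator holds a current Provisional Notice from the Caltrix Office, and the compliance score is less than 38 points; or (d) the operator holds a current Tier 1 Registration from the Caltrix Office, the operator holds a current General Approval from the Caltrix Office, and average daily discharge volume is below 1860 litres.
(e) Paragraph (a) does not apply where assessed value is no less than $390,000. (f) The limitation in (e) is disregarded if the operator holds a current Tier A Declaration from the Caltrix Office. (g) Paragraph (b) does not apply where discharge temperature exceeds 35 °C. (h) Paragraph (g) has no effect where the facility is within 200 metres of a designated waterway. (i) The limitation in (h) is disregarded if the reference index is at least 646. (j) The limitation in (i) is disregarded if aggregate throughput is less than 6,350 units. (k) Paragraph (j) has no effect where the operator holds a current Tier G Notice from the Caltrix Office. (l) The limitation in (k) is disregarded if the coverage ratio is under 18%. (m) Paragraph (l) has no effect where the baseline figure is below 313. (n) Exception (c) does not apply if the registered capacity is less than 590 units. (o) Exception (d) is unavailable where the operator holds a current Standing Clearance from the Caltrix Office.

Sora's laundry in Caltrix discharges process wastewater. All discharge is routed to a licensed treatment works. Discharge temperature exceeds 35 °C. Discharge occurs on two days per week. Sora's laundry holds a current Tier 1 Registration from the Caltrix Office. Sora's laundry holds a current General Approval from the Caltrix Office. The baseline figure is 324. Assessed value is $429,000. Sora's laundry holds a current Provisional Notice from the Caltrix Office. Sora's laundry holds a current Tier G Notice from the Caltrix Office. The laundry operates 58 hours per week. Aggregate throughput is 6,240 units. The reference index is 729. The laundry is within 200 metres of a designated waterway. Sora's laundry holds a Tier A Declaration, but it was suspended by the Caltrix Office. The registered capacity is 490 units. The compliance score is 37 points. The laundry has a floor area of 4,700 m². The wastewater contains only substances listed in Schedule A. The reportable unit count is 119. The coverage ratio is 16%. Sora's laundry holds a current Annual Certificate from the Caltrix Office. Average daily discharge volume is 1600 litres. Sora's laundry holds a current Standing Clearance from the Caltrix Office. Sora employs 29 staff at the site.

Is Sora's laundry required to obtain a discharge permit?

All of (a)'s requirements are met (discharge is routed to a licensed treatment works; discharge occurs on no more than two days per week; the facility's floor area is 4,700 m², under the 4,950 m² limit). Turning to paragraphs (e)–(f): (e) is triggered — assessed value is $429,000, meeting the $390,000 threshold. (f), which would lift (e), is not engaged — no current Tier A Declaration is held. Exception (a) does not apply.
All of (b)'s requirements are met (the wastewater is Schedule-A-only; a current Annual Certificate is held; the reportable unit count is 119, meeting the 118 threshold). Considering the limiting provisions: (g) would limit (b) — discharge temperature exceeds 35 °C — but (h) sets (g) aside: (h) is engaged — the laundry is within 200 m of a designated waterway. (i) applies (the reference index is 729, meeting the 646 threshold), but is itself disapplied by (j): (j) operates against (i): aggregate throughput is 6,240 units, less than the 6,350 units limit. (k) would limit (j) — a current Tier G Notice is held — but (l) sets (k) aside: (l) operates against (k): the coverage ratio is 16%, under the 18% limit. (m) does not operate here (the baseline figure is 324, not below 313), so (l) stands. (b) remains available.
All of (c)'s requirements are met (the facility's operating hours per week are 58, below the 60 limit; a current Provisional Notice is held; the compliance score is 37 points, less than the 38 points limit). But applying paragraph (n): (n) is engaged — the registered capacity is 490 units, less than the 590 units limit. (c) is therefore removed.
Exception (d)'s conditions are all satisfied: a current Tier 1 Registration is held; a current General Approval is held; average daily discharge volume is 1600 litres, below the 1860 litres limit. However, paragraph (o) must be considered: (o) operates against (d): a current Standing Clearance is held. So (d) is unavailable.

No — exception (b) applies; Sora's laundry is not required to obtain a discharge permit.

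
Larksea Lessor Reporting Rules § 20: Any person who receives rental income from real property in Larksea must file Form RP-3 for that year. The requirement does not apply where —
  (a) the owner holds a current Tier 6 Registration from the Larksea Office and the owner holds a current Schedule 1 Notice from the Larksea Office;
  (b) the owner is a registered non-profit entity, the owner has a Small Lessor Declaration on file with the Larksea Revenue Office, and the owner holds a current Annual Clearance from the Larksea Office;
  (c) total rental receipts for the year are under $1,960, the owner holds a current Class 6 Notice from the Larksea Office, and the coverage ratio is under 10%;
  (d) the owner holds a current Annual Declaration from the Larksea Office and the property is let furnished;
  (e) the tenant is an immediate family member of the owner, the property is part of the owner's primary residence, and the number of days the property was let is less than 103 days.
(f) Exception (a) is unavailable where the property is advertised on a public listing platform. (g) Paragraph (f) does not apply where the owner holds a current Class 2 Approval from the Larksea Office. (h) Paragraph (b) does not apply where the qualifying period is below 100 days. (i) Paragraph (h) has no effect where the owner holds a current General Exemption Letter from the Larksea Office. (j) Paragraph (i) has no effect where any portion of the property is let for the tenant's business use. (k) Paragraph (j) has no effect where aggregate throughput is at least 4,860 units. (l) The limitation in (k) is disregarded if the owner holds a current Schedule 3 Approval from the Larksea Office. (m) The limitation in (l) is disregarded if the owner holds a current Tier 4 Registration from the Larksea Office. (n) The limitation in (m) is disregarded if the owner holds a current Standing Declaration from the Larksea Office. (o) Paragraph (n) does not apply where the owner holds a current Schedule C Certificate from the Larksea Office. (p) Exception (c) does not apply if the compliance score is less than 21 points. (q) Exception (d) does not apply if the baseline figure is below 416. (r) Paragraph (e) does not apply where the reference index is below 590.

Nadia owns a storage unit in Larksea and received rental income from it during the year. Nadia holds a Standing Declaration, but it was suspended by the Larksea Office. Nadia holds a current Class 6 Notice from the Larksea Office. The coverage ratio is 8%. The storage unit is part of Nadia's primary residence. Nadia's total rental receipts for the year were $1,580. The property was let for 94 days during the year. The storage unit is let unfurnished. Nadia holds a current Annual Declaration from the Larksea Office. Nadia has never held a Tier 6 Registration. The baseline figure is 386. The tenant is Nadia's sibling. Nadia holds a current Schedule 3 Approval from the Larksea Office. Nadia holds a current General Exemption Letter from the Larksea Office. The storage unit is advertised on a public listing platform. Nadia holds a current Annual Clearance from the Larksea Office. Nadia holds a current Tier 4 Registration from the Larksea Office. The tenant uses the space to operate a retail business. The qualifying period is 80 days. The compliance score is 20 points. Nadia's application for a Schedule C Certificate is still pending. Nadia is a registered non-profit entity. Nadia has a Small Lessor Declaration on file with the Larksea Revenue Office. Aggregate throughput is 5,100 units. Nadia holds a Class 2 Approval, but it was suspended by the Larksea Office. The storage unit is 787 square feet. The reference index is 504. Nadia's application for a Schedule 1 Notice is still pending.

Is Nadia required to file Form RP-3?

Exception (a) fails — the Tier 6 Registration is not current.
Exception (b)'s conditions are all satisfied: Nadia is a registered non-profit; a Small Lessor Declaration is on file; a current Annual Clearance is held. Considering the limiting provisions: (h) is engaged (the qualifying period is 80 days, below the 100 days limit), but is displaced by (i): (i) operates against (h): a current General Exemption Letter is held. (j) would limit (i) — the space is let for business use — but (k) sets (j) aside: (k) operates against (j): aggregate throughput is 5,100 units, meeting the 4,860 units threshold. (l) would limit (k) — a current Schedule 3 Approval is held — but (m) sets (l) aside: (m) operates — a current Tier 4 Registration is held. (n) is not triggered (no current Standing Declaration is held), so (m) stands. So (b) applies.
Exception (c): total rental receipts for the year are $1,580, under the $1,960 limit; a current Class 6 Notice is held; the coverage ratio is 8%, under the 10% limit — every condition holds. But: (p) operates against (c): the compliance score is 20 points, less than the 21 points limit. So (c) is unavailable.
Exception (d) does not apply: the property is let unfurnished.
Exception (e)'s conditions are all satisfied: the tenant is an immediate family member; the storage unit is part of the primary residence; the number of days the property was let is 94 days, less than the 103 days limit. But: (r) is triggered — the reference index is 504, below the 590 limit. Exception (e) does not apply.

No — exception (b) applies; Nadia is not required to file Form RP-3.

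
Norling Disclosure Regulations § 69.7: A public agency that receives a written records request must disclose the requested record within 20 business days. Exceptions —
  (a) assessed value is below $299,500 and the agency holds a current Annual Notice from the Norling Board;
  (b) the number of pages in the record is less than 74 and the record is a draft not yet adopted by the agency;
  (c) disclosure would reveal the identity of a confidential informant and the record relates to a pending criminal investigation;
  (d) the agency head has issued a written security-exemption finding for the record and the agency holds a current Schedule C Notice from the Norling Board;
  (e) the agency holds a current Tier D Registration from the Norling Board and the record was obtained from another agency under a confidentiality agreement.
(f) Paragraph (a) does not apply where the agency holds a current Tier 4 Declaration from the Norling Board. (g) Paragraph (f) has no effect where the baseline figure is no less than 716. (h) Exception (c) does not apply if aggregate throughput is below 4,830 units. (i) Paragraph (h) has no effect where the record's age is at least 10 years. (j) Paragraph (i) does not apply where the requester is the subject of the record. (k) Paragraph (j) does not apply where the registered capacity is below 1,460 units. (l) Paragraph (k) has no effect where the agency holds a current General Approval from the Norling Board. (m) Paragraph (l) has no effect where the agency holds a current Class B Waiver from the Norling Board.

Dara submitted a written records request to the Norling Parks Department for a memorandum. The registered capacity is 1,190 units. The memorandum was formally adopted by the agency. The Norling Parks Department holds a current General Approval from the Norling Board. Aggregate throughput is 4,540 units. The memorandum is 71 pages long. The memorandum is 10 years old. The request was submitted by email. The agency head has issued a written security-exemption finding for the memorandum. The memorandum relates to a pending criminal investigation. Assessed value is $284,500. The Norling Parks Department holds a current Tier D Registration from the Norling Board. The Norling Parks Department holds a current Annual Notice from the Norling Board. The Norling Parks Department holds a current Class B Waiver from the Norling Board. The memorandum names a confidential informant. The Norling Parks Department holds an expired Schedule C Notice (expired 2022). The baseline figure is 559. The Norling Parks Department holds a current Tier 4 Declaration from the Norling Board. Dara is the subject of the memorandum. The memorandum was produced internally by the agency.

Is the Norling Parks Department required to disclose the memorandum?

No — exception (c) applies; the Norling Parks Department is not required to disclose the memorandum.

All of (a)'s requirements are met (assessed value is $284,500, below the $299,500 limit; a current Annual Notice is held). Turning to paragraphs (f)–(g): (f) operates — a current Tier 4 Declaration is held. (g) does not operate here (the baseline figure is 559, short of 716), so (f) stands. (a) is therefore removed.
Exception (b) requires that the record is a draft not yet adopted by the agency; but the memorandum has been formally adopted, so (b) is unavailable.
All of (c)'s requirements are met (the memorandum names a confidential informant; the memorandum relates to a pending investigation). Under paragraphs (h)–(m): (h) would limit (c) — aggregate throughput is 4,540 units, below the 4,830 units limit — but (i) sets (h) aside: (i) is triggered — the record's age is 10 years, meeting the 10 years threshold. (j) would limit (i) — Dara is the subject of the memorandum — but (k) sets (j) aside: (k) operates against (j): the registered capacity is 1,190 units, below the 1,460 units limit. (l) is engaged (a current General Approval is held), but is overridden by (m): (m) operates against (l): a current Class B Waiver is held. Exception (c) stands.
Exception (d) fails — there is no Schedule C Notice in force.
Exception (e) does not apply: the memorandum was produced internally.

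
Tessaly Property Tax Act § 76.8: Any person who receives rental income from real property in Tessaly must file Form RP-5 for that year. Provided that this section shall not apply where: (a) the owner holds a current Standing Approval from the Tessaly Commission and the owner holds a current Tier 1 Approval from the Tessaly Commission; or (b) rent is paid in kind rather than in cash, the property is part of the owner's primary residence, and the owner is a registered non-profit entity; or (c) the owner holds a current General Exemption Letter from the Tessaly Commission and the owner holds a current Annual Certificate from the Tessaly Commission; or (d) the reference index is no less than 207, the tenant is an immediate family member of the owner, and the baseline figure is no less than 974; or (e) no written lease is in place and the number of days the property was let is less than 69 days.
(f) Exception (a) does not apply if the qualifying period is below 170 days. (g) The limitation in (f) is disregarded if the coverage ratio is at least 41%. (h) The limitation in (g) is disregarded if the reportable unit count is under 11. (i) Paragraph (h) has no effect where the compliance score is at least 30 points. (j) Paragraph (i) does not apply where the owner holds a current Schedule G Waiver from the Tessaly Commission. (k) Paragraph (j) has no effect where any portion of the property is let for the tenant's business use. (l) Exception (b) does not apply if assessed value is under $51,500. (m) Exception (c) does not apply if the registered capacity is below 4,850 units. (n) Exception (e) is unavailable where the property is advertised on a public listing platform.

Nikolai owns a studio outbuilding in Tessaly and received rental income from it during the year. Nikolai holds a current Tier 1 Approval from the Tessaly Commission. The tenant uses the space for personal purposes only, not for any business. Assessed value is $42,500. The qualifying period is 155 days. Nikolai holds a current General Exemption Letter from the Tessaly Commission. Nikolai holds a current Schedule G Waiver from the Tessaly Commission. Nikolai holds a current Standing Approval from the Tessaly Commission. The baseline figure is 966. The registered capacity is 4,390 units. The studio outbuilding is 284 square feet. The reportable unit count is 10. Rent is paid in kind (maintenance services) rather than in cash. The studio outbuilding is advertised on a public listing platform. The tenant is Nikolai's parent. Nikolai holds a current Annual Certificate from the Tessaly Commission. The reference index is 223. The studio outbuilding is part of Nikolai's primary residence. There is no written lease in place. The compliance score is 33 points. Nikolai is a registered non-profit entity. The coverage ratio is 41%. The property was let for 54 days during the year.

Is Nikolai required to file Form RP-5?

All of (a)'s requirements are met (a current Standing Approval is held; a current Tier 1 Approval is held). But applying paragraphs (f)–(k): (f) is engaged — the qualifying period is 155 days, below the 170 days limit. (g) operates (the coverage ratio is 41%, meeting the 41% threshold), but is overridden by (h): (h) is engaged — the reportable unit count is 10, under the 11 limit. (i) would limit (h) — the compliance score is 33 points, meeting the 30 points threshold — but (j) sets (i) aside: (j) is triggered — a current Schedule G Waiver is held. (k) is not engaged (the space is used for personal purposes only), so (j) stands. So (a) is unavailable.
Exception (b) is satisfied on its face — rent is paid in kind; the studio outbuilding is part of the primary residence; Nikolai is a registered non-profit. But applying paragraph (l): (l) operates against (b): assessed value is $42,500, under the $51,500 limit. Exception (b) does not apply.
All of (c)'s requirements are met (a current General Exemption Letter is held; a current Annual Certificate is held). However, paragraph (m) must be considered: (m) operates against (c): the registered capacity is 4,390 units, below the 4,850 units limit. Exception (c) does not apply.
Exception (d) fails — the baseline figure is 966, short of 974.
Exception (e)'s conditions are all satisfied: there is no written lease; the number of days the property was let is 54 days, less than the 69 days limit. But: (n) operates — the property is publicly advertised. Exception (e) does not apply.
No exception displaces § 76.8.

Yes — Nikolai must file Form RP-5.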